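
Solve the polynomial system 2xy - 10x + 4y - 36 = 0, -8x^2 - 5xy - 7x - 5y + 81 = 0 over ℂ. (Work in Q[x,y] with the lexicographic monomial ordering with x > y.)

{(-3, -3), (-sqrt(21)/2 - 3/2, 21/5 - 4*sqrt(21)/5), (-3/2 + sqrt(21)/2, 4*sqrt(21)/5 + 21/5)}

Compute a lex Gröbner basis by Buchberger's algorithm.
f_1 = 2xy - 10x + 4y - 36, LT = xy.
f_2 = -8x^2 - 5xy - 7x - 5y + 81, LT = x^2.

S(f_1,f_2): lcm = x^2y. S = -5x^2 - 5/8xy^2 + 9/8xy - 18x - 5/8y^2 + 81/8y.
  reduce S modulo (f_1, f_2):
  remainder -8x + 5/8y^2 - 1/4y - 243/8 ≠ 0; add h_3 = -8x + 5/8y^2 - 1/4y - 243/8 to the basis.

S(f_1,h_3): lcm = xy. S = -5x + 5/64y^3 - 1/32y^2 - 115/64y - 18.
  reduce S modulo (f_1, f_2, h_3):
  remainder 5/64y^3 - 27/64y^2 - 105/64y + 63/64 ≠ 0; add h_4 = 5/64y^3 - 27/64y^2 - 105/64y + 63/64 to the basis.

The other S-polynomials (S(f_2,h_3), S(f_1,h_4), S(f_2,h_4), S(h_3,h_4)) all reduce to 0 modulo the current basis, so we have a Gröbner basis.
Inter-reduce: drop elements whose leading term is divisible by another's, tail-reduce, and make monic.
Reduced Gröbner basis: {x - 5/64y^2 + 1/32y + 243/64, y^3 - 27/5y^2 - 21y + 63/5}.

Elimination: the polynomial y^3 - 27/5y^2 - 21y + 63/5 lies in the elimination ideal for y, so y ∈ {-3, 21/5 - 4*sqrt(21)/5, 4*sqrt(21)/5 + 21/5}. For each such y, the remaining basis elements (now univariate) give the rest of the solution.
  y = -3: the earlier basis element becomes x + 3 = 0, giving x = -3 — point (-3, -3).
  y = 21/5 - 4*sqrt(21)/5: the earlier basis element becomes x + 3/2 + sqrt(21)/2 = 0, giving x = -sqrt(21)/2 - 3/2 — point (-sqrt(21)/2 - 3/2, 21/5 - 4*sqrt(21)/5).
  y = 4*sqrt(21)/5 + 21/5: the earlier basis element becomes x - sqrt(21)/2 + 3/2 = 0, giving x = -3/2 + sqrt(21)/2 — point (-3/2 + sqrt(21)/2, 4*sqrt(21)/5 + 21/5).
This is the nonlinear analogue of row-reducing a linear system.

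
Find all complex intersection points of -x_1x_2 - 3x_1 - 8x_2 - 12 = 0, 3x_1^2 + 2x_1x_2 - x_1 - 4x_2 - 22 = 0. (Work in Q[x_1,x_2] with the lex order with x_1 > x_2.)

Compute a lex Gröbner basis by Buchberger's algorithm.
f_1 = -x_1x_2 - 3x_1 - 8x_2 - 12, LT = x_1x_2.
f_2 = 3x_1^2 + 2x_1x_2 - x_1 - 4x_2 - 22, LT = x_1^2.

S(f_1,f_2): lcm = x_1^2x_2. S = 3x_1^2 - 2/3x_1x_2^2 + 25/3x_1x_2 + 12x_1 + 4/3x_2^2 + 22/3x_2.
  leading term x_1^2: subtract (1)·f_2 from 3x_1^2 - 2/3x_1x_2^2 + 25/3x_1x_2 + 12x_1 + 4/3x_2^2 + 22/3x_2 → -2/3x_1x_2^2 + 19/3x_1x_2 + 13x_1 + 4/3x_2^2 + 34/3x_2 + 22
  leading term x_1x_2^2: subtract (2/3x_2)·f_1 from -2/3x_1x_2^2 + 19/3x_1x_2 + 13x_1 + 4/3x_2^2 + 34/3x_2 + 22 → 25/3x_1x_2 + 13x_1 + 20/3x_2^2 + 58/3x_2 + 22
  leading term x_1x_2: subtract (-25/3)·f_1 from 25/3x_1x_2 + 13x_1 + 20/3x_2^2 + 58/3x_2 + 22 → -12x_1 + 20/3x_2^2 - 142/3x_2 - 78
  leading term x_1: no divisor's leading term divides it; move -12x_1 to the remainder.
  leading term x_2^2: no divisor's leading term divides it; move 20/3x_2^2 to the remainder.
  leading term x_2: no divisor's leading term divides it; move -142/3x_2 to the remainder.
  leading term 1: no divisor's leading term divides it; move -78 to the remainder.
  remainder -12x_1 + 20/3x_2^2 - 142/3x_2 - 78 ≠ 0; add h_3 = -12x_1 + 20/3x_2^2 - 142/3x_2 - 78 to the basis.

S(f_1,h_3): lcm = x_1x_2. S = 3x_1 + 5/9x_2^3 - 71/18x_2^2 + 3/2x_2 + 12.
  leading term x_1: subtract (-1/4)·h_3 from 3x_1 + 5/9x_2^3 - 71/18x_2^2 + 3/2x_2 + 12 → 5/9x_2^3 - 41/18x_2^2 - 31/3x_2 - 15/2
  leading term x_2^3: no divisor's leading term divides it; move 5/9x_2^3 to the remainder.
  leading term x_2^2: no divisor's leading term divides it; move -41/18x_2^2 to the remainder.
  leading term x_2: no divisor's leading term divides it; move -31/3x_2 to the remainder.
  leading term 1: no divisor's leading term divides it; move -15/2 to the remainder.
  remainder 5/9x_2^3 - 41/18x_2^2 - 31/3x_2 - 15/2 ≠ 0; add h_4 = 5/9x_2^3 - 41/18x_2^2 - 31/3x_2 - 15/2 to the basis.

The other S-polynomials (S(f_2,h_3), S(f_1,h_4), S(f_2,h_4), S(h_3,h_4)) all reduce to 0 modulo the current basis, so we have a Gröbner basis.
Inter-reduce: drop elements whose leading term is divisible by another's, tail-reduce, and make monic.
Reduced Gröbner basis: {x_1 - 5/9x_2^2 + 71/18x_2 + 13/2, x_2^3 - 41/10x_2^2 - 93/5x_2 - 27/2}.

A lex Gröbner basis eliminates variables successively. Here x_2^3 - 41/10x_2^2 - 93/5x_2 - 27/2 depends only on x_2, with roots {-1, 51/20 - 3*sqrt(889)/20, 51/20 + 3*sqrt(889)/20}; lifting each root through the earlier basis elements recovers the full solutions.
  x_2 = -1: the earlier basis element becomes x_1 + 2 = 0, giving x_1 = -2 — point (-2, -1).
  x_2 = 51/20 - 3*sqrt(889)/20: the earlier basis element becomes x_1 - sqrt(889)/6 + 11/6 = 0, giving x_1 = -11/6 + sqrt(889)/6 — point (-11/6 + sqrt(889)/6, 51/20 - 3*sqrt(889)/20).
  x_2 = 51/20 + 3*sqrt(889)/20: the earlier basis element becomes x_1 + 11/6 + sqrt(889)/6 = 0, giving x_1 = -sqrt(889)/6 - 11/6 — point (-sqrt(889)/6 - 11/6, 51/20 + 3*sqrt(889)/20).
Substituting each solution back into the original system confirms all equations vanish.

{(-2, -1), (-11/6 + sqrt(889)/6, 51/20 - 3*sqrt(889)/20), (-sqrt(889)/6 - 11/6, 51/20 + 3*sqrt(889)/20)}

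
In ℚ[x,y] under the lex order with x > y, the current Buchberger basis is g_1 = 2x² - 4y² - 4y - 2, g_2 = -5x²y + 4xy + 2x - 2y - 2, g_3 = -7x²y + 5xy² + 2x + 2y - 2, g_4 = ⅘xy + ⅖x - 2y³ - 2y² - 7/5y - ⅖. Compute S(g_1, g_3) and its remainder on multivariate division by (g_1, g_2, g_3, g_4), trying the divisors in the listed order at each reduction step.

lcm(LM(g_1), LM(g_3)) = x²y.
S = (lcm/LT(g_1))·g_1 − (lcm/LT(g_3))·g_3 = 5/7xy² + 2/7x - 2y³ - 2y² - 5/7y - 2/7.
Reduce S modulo (g_1, g_2, g_3, g_4) in that order:
  leading term xy²: subtract (25/28y)·g_4 from 5/7xy² + 2/7x - 2y³ - 2y² - 5/7y - 2/7 → -5/14xy + 2/7x + 25/14y⁴ - 3/14y³ - ¾y² - 5/14y - 2/7
  leading term xy: subtract (-25/56)·g_4 from -5/14xy + 2/7x + 25/14y⁴ - 3/14y³ - ¾y² - 5/14y - 2/7 → 13/28x + 25/14y⁴ - 31/28y³ - 23/14y² - 55/56y - 13/28
  leading term x: no divisor's leading term divides it; move 13/28x to the remainder.
  leading term y⁴: no divisor's leading term divides it; move 25/14y⁴ to the remainder.
  leading term y³: no divisor's leading term divides it; move -31/28y³ to the remainder.
  leading term y²: no divisor's leading term divides it; move -23/14y² to the remainder.
  leading term y: no divisor's leading term divides it; move -55/56y to the remainder.
  leading term 1: no divisor's leading term divides it; move -13/28 to the remainder.
The remainder 13/28x + 25/14y⁴ - 31/28y³ - 23/14y² - 55/56y - 13/28 is nonzero, so it would be added as the next basis element.

S(g_1, g_3) = 5/7xy² + 2/7x - 2y³ - 2y² - 5/7y - 2/7; remainder on division = 13/28x + 25/14y⁴ - 31/28y³ - 23/14y² - 55/56y - 13/28.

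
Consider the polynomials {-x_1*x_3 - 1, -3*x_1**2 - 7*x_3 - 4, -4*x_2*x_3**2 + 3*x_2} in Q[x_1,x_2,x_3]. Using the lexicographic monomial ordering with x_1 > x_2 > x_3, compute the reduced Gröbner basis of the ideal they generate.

G = {x_1 - 7/3*x_3**2 - 4/3*x_3, x_2, x_3**3 + 4/7*x_3**2 + 3/7}

f_1 = -x_1*x_3 - 1, LT = x_1*x_3.
f_2 = -3*x_1**2 - 7*x_3 - 4, LT = x_1**2.
f_3 = -4*x_2*x_3**2 + 3*x_2, LT = x_2*x_3**2.

S(f_1,f_2): lcm = x_1**2*x_3. S = x_1 - 7/3*x_3**2 - 4/3*x_3.
  reduce S modulo (f_1, f_2, f_3):
  remainder x_1 - 7/3*x_3**2 - 4/3*x_3 ≠ 0; add g_4 = x_1 - 7/3*x_3**2 - 4/3*x_3 to the basis.

S(f_1,f_3): lcm = x_1*x_2*x_3**2. S = 3/4*x_1*x_2 + x_2*x_3.
  reduce S modulo (f_1, f_2, f_3, g_4):
  remainder 2*x_2*x_3 + 21/16*x_2 ≠ 0; add g_5 = 2*x_2*x_3 + 21/16*x_2 to the basis.

S(f_1,g_4): lcm = x_1*x_3. S = 7/3*x_3**3 + 4/3*x_3**2 + 1.
  reduce S modulo (f_1, f_2, f_3, g_4, g_5):
  remainder 7/3*x_3**3 + 4/3*x_3**2 + 1 ≠ 0; add g_6 = 7/3*x_3**3 + 4/3*x_3**2 + 1 to the basis.

S(f_1,g_5): lcm = x_1*x_2*x_3. S = -21/32*x_1*x_2 + x_2.
  reduce S modulo (f_1, f_2, f_3, g_4, g_5, g_6):
  remainder 109/256*x_2 ≠ 0; add g_7 = 109/256*x_2 to the basis.

The other S-polynomials (S(f_2,f_3), S(f_2,g_4), S(f_3,g_4), S(f_2,g_5), S(f_3,g_5), S(g_4,g_5), S(f_1,g_6), S(f_2,g_6), S(f_3,g_6), S(g_4,g_6), S(g_5,g_6), S(f_1,g_7), S(f_2,g_7), S(f_3,g_7), S(g_4,g_7), S(g_5,g_7), S(g_6,g_7)) all reduce to 0 modulo the current basis, so we have a Gröbner basis.
Inter-reduce: drop elements whose leading term is divisible by another's, tail-reduce, and make monic.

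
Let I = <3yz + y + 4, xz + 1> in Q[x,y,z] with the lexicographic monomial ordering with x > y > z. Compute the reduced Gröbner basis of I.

G = {xy + 4x - 3y, xz + 1, yz + 1/3y + 4/3}

Buchberger's algorithm terminates because the ascending chain of leading-term ideals stabilizes.

f_1 = 3yz + y + 4, LT = yz.
f_2 = xz + 1, LT = xz.

S(f_1,f_2): lcm = xyz. S = 1/3xy + 4/3x - y.
  leading term xy: no divisor's leading term divides it; move 1/3xy to the remainder.
  leading term x: no divisor's leading term divides it; move 4/3x to the remainder.
  leading term y: no divisor's leading term divides it; move -y to the remainder.
  remainder 1/3xy + 4/3x - y ≠ 0; add g_3 = 1/3xy + 4/3x - y to the basis.

The other S-polynomials (S(f_1,g_3), S(f_2,g_3)) all reduce to 0 modulo the current basis, so we have a Gröbner basis.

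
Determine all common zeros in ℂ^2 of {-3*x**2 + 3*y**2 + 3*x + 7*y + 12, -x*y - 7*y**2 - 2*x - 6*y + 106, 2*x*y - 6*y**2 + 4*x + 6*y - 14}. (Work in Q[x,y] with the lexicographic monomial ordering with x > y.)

Compute a lex Gröbner basis by Buchberger's algorithm.
f_1 = -3*x**2 + 3*x + 3*y**2 + 7*y + 12, LT = x**2.
f_2 = -x*y - 2*x - 7*y**2 - 6*y + 106, LT = x*y.
f_3 = 2*x*y + 4*x - 6*y**2 + 6*y - 14, LT = x*y.

S(f_1,f_2): lcm = x**2*y. S = -2*x**2 - 7*x*y**2 - 7*x*y + 106*x - y**3 - 7/3*y**2 - 4*y.
  reduce S modulo (f_1, f_2, f_3):
  remainder 90*x + 48*y**3 - 34/3*y**2 - 2378/3*y + 734 ≠ 0; add h_4 = 90*x + 48*y**3 - 34/3*y**2 - 2378/3*y + 734 to the basis.

S(f_1,f_3): lcm = x**2*y. S = -2*x**2 + 3*x*y**2 - 4*x*y + 7*x - y**3 - 7/3*y**2 - 4*y.
  reduce S modulo (f_1, f_2, f_3, h_4):
  remainder -106/3*y**3 + 1372/27*y**2 + 15917/27*y - 11447/9 ≠ 0; add h_5 = -106/3*y**3 + 1372/27*y**2 + 15917/27*y - 11447/9 to the basis.

S(f_2,f_3): lcm = x*y. S = 10*y**2 + 3*y - 99.
  reduce S modulo (f_1, f_2, f_3, h_4, h_5):
  remainder 10*y**2 + 3*y - 99 ≠ 0; add h_6 = 10*y**2 + 3*y - 99 to the basis.

S(f_1,h_4): lcm = x**2. S = -8/15*x*y**3 + 17/135*x*y**2 + 1189/135*x*y - 412/45*x - y**2 - 7/3*y - 4.
  reduce S modulo (f_1, f_2, f_3, h_4, h_5, h_6):
  remainder -378512449/11376450*y + 378512449/3792150 ≠ 0; add h_7 = -378512449/11376450*y + 378512449/3792150 to the basis.

The other S-polynomials (S(f_2,h_4), S(f_3,h_4), S(f_1,h_5), S(f_2,h_5), S(f_3,h_5), S(h_4,h_5), S(f_1,h_6), S(f_2,h_6), S(f_3,h_6), S(h_4,h_6), S(h_5,h_6), S(f_1,h_7), S(f_2,h_7), S(f_3,h_7), S(h_4,h_7), S(h_5,h_7), S(h_6,h_7)) all reduce to 0 modulo the current basis, so we have a Gröbner basis.
Inter-reduce: drop elements whose leading term is divisible by another's, tail-reduce, and make monic.
Reduced Gröbner basis: {x - 5, y - 3}.

Since the basis is lex-ordered, y - 3 is univariate in y. Its roots are {3}. Back-substituting each root into the other basis elements fixes the other coordinates.
  y = 3: the earlier basis element becomes x - 5 = 0, giving x = 5 — point (5, 3).

{(5, 3)}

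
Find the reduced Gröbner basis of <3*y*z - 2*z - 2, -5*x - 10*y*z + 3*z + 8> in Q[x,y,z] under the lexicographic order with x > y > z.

G = {x + 11/15*z - 4/15, y*z - 2/3*z - 2/3}

f_1 = 3*y*z - 2*z - 2, LT = y*z.
f_2 = -5*x - 10*y*z + 3*z + 8, LT = x.

The S-polynomials (S(f_1,f_2)) all reduce to 0 modulo the current basis, so we have a Gröbner basis.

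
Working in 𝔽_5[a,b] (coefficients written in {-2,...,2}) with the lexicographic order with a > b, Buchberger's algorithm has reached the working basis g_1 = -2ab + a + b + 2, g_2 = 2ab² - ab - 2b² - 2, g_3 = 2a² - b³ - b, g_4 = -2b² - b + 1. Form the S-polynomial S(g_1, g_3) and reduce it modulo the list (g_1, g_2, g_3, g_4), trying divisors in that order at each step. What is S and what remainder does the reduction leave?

lcm(LM(g_1), LM(g_3)) = a²b.
S = (lcm/LT(g_1))·g_1 − (lcm/LT(g_3))·g_3 = 2a² + 2ab - a - 2b⁴ - 2b².
Reduce S modulo (g_1, g_2, g_3, g_4) in that order:
  leading term a²: subtract (1)·g_3 from 2a² + 2ab - a - 2b⁴ - 2b² → 2ab - a - 2b⁴ + b³ - 2b² + b
  leading term ab: subtract (-1)·g_1 from 2ab - a - 2b⁴ + b³ - 2b² + b → -2b⁴ + b³ - 2b² + 2b + 2
  leading term b⁴: subtract (b²)·g_4 from -2b⁴ + b³ - 2b² + 2b + 2 → 2b³ + 2b² + 2b + 2
  leading term b³: subtract (-b)·g_4 from 2b³ + 2b² + 2b + 2 → b² - 2b + 2
  leading term b²: subtract (2)·g_4 from b² - 2b + 2 → 0
The remainder is 0, so this S-polynomial contributes no new basis element.

S(g_1, g_3) = 2a² + 2ab - a - 2b⁴ - 2b²; remainder on division = 0.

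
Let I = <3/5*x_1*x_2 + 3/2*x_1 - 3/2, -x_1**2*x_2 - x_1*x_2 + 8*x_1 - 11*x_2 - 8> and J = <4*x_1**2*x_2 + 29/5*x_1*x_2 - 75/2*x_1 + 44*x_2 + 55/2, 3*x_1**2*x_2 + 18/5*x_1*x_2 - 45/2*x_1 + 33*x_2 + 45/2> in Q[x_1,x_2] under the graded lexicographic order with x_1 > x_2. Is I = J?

No, the ideals differ.

Two ideals are equal iff their reduced Gröbner bases coincide (the reduced basis is unique for a fixed ordering).
Buchberger on the first generating set:
f_1 = 3/5*x_1*x_2 + 3/2*x_1 - 3/2, LT = x_1*x_2.
f_2 = -x_1**2*x_2 - x_1*x_2 + 8*x_1 - 11*x_2 - 8, LT = x_1**2*x_2.

S(f_1,f_2): lcm = x_1**2*x_2. S = 5/2*x_1**2 - x_1*x_2 + 11/2*x_1 - 11*x_2 - 8.
  reduce S modulo (f_1, f_2):
  remainder 5/2*x_1**2 + 8*x_1 - 11*x_2 - 21/2 ≠ 0; add g_3 = 5/2*x_1**2 + 8*x_1 - 11*x_2 - 21/2 to the basis.

S(f_1,g_3): lcm = x_1**2*x_2. S = 5/2*x_1**2 - 16/5*x_1*x_2 + 22/5*x_2**2 - 5/2*x_1 + 21/5*x_2.
  reduce S modulo (f_1, f_2, g_3):
  remainder 22/5*x_2**2 - 5/2*x_1 + 76/5*x_2 + 5/2 ≠ 0; add g_4 = 22/5*x_2**2 - 5/2*x_1 + 76/5*x_2 + 5/2 to the basis.

The other S-polynomials (S(f_2,g_3), S(f_1,g_4), S(f_2,g_4), S(g_3,g_4)) all reduce to 0 modulo the current basis, so we have a Gröbner basis.
Inter-reduce: drop elements whose leading term is divisible by another's, tail-reduce, and make monic.
Reduced Gröbner basis: {x_1**2 + 16/5*x_1 - 22/5*x_2 - 21/5, x_1*x_2 + 5/2*x_1 - 5/2, x_2**2 - 25/44*x_1 + 38/11*x_2 + 25/44}.

Buchberger on the second generating set:
h_1 = 4*x_1**2*x_2 + 29/5*x_1*x_2 - 75/2*x_1 + 44*x_2 + 55/2, LT = x_1**2*x_2.
h_2 = 3*x_1**2*x_2 + 18/5*x_1*x_2 - 45/2*x_1 + 33*x_2 + 45/2, LT = x_1**2*x_2.

S(h_1,h_2): lcm = x_1**2*x_2. S = 1/4*x_1*x_2 - 15/8*x_1 - 5/8.
  reduce S modulo (h_1, h_2):
  remainder 1/4*x_1*x_2 - 15/8*x_1 - 5/8 ≠ 0; add k_3 = 1/4*x_1*x_2 - 15/8*x_1 - 5/8 to the basis.

S(h_1,k_3): lcm = x_1**2*x_2. S = 15/2*x_1**2 + 29/20*x_1*x_2 - 55/8*x_1 + 11*x_2 + 55/8.
  reduce S modulo (h_1, h_2, k_3):
  remainder 15/2*x_1**2 + 4*x_1 + 11*x_2 + 21/2 ≠ 0; add k_4 = 15/2*x_1**2 + 4*x_1 + 11*x_2 + 21/2 to the basis.

S(h_1,k_4): lcm = x_1**2*x_2. S = 11/12*x_1*x_2 - 22/15*x_2**2 - 75/8*x_1 + 48/5*x_2 + 55/8.
  reduce S modulo (h_1, h_2, k_3, k_4):
  remainder -22/15*x_2**2 - 5/2*x_1 + 48/5*x_2 + 55/6 ≠ 0; add k_5 = -22/15*x_2**2 - 5/2*x_1 + 48/5*x_2 + 55/6 to the basis.

The other S-polynomials (S(h_2,k_3), S(h_2,k_4), S(k_3,k_4), S(h_1,k_5), S(h_2,k_5), S(k_3,k_5), S(k_4,k_5)) all reduce to 0 modulo the current basis, so we have a Gröbner basis.
Inter-reduce: drop elements whose leading term is divisible by another's, tail-reduce, and make monic.
Reduced Gröbner basis: {x_1**2 + 8/15*x_1 + 22/15*x_2 + 7/5, x_1*x_2 - 15/2*x_1 - 5/2, x_2**2 + 75/44*x_1 - 72/11*x_2 - 25/4}.

The bases are distinct; the ideals are different.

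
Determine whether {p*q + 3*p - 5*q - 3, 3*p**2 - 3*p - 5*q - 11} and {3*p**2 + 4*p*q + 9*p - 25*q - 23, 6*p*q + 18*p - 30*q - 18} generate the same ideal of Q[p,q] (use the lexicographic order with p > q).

Equality of ideals is decidable: compute both reduced Gröbner bases (unique for the ordering) and check whether they agree.
Buchberger on the first generating set:
f_1 = p*q + 3*p - 5*q - 3, LT = p*q.
f_2 = 3*p**2 - 3*p - 5*q - 11, LT = p**2.

S(f_1,f_2): lcm = p**2*q. S = 3*p**2 - 4*p*q - 3*p + 5/3*q**2 + 11/3*q.
  reduce S modulo (f_1, f_2):
  remainder 12*p + 5/3*q**2 - 34/3*q - 1 ≠ 0; add g_3 = 12*p + 5/3*q**2 - 34/3*q - 1 to the basis.

S(f_1,g_3): lcm = p*q. S = 3*p - 5/36*q**3 + 17/18*q**2 - 59/12*q - 3.
  reduce S modulo (f_1, f_2, g_3):
  remainder -5/36*q**3 + 19/36*q**2 - 25/12*q - 11/4 ≠ 0; add g_4 = -5/36*q**3 + 19/36*q**2 - 25/12*q - 11/4 to the basis.

The other S-polynomials (S(f_2,g_3), S(f_1,g_4), S(f_2,g_4), S(g_3,g_4)) all reduce to 0 modulo the current basis, so we have a Gröbner basis.
Inter-reduce: drop elements whose leading term is divisible by another's, tail-reduce, and make monic.
Reduced Gröbner basis: {p + 5/36*q**2 - 17/18*q - 1/12, q**3 - 19/5*q**2 + 15*q + 99/5}.

Buchberger on the second generating set:
h_1 = 3*p**2 + 4*p*q + 9*p - 25*q - 23, LT = p**2.
h_2 = 6*p*q + 18*p - 30*q - 18, LT = p*q.

S(h_1,h_2): lcm = p**2*q. S = -3*p**2 + 4/3*p*q**2 + 8*p*q + 3*p - 25/3*q**2 - 23/3*q.
  reduce S modulo (h_1, h_2):
  remainder -12*p - 5/3*q**2 + 34/3*q + 1 ≠ 0; add k_3 = -12*p - 5/3*q**2 + 34/3*q + 1 to the basis.

S(h_2,k_3): lcm = p*q. S = 3*p - 5/36*q**3 + 17/18*q**2 - 59/12*q - 3.
  reduce S modulo (h_1, h_2, k_3):
  remainder -5/36*q**3 + 19/36*q**2 - 25/12*q - 11/4 ≠ 0; add k_4 = -5/36*q**3 + 19/36*q**2 - 25/12*q - 11/4 to the basis.

The other S-polynomials (S(h_1,k_3), S(h_1,k_4), S(h_2,k_4), S(k_3,k_4)) all reduce to 0 modulo the current basis, so we have a Gröbner basis.
Inter-reduce: drop elements whose leading term is divisible by another's, tail-reduce, and make monic.
Reduced Gröbner basis: {p + 5/36*q**2 - 17/18*q - 1/12, q**3 - 19/5*q**2 + 15*q + 99/5}.

The two bases agree; hence the ideals are identical.

Yes, the ideals are equal.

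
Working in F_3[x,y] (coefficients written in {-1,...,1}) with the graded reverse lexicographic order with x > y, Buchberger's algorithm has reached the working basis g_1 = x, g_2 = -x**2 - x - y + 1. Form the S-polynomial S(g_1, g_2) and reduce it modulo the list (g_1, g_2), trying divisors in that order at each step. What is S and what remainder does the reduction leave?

lcm(LM(g_1), LM(g_2)) = x**2.
S = (lcm/LT(g_1))·g_1 − (lcm/LT(g_2))·g_2 = -x - y + 1.
Reduce S modulo (g_1, g_2) in that order:
  leading term x: subtract (-1)·g_1 from -x - y + 1 → -y + 1
  leading term y: no divisor's leading term divides it; move -y to the remainder.
  leading term 1: no divisor's leading term divides it; move 1 to the remainder.
The remainder -y + 1 is nonzero, so it would be added as the next basis element.

S(g_1, g_2) = -x - y + 1; remainder on division = -y + 1.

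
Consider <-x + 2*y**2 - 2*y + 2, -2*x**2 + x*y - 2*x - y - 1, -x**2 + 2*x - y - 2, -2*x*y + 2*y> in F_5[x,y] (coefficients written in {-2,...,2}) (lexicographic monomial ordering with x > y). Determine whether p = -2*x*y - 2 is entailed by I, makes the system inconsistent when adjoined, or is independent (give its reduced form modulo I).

-2*x*y - 2 lies in I (it reduces to 0).

First compute the reduced Gröbner basis of I by Buchberger's algorithm.
f_1 = -x + 2*y**2 - 2*y + 2, LT = x.
f_2 = -2*x**2 + x*y - 2*x - y - 1, LT = x**2.
f_3 = -x**2 + 2*x - y - 2, LT = x**2.
f_4 = -2*x*y + 2*y, LT = x*y.

S(f_1,f_2): lcm = x**2. S = -2*x*y**2 + 2*x + 2*y + 2.
  reduce S modulo (f_1, f_2, f_3, f_4):
  remainder y**4 - y**3 - 2*y + 1 ≠ 0; add h_5 = y**4 - y**3 - 2*y + 1 to the basis.

S(f_1,f_3): lcm = x**2. S = -2*x*y**2 + 2*x*y - y - 2.
  reduce S modulo (f_1, f_2, f_3, f_4, h_5):
  remainder -y**3 + 2*y**2 + 2 ≠ 0; add h_6 = -y**3 + 2*y**2 + 2 to the basis.

S(f_1,f_4): lcm = x*y. S = -2*y**3 + 2*y**2 - y.
  reduce S modulo (f_1, f_2, f_3, f_4, h_5, h_6):
  remainder -2*y**2 - y + 1 ≠ 0; add h_7 = -2*y**2 - y + 1 to the basis.

S(f_2,f_4): lcm = x**2*y. S = 2*x*y**2 + 2*x*y - 2*y**2 - 2*y.
  reduce S modulo (f_1, f_2, f_3, f_4, h_5, h_6, h_7):
  remainder 2*y + 2 ≠ 0; add h_8 = 2*y + 2 to the basis.

The other S-polynomials (S(f_2,f_3), S(f_3,f_4), S(f_1,h_5), S(f_2,h_5), S(f_3,h_5), S(f_4,h_5), S(f_1,h_6), S(f_2,h_6), S(f_3,h_6), S(f_4,h_6), S(h_5,h_6), S(f_1,h_7), S(f_2,h_7), S(f_3,h_7), S(f_4,h_7), S(h_5,h_7), S(h_6,h_7), S(f_1,h_8), S(f_2,h_8), S(f_3,h_8), S(f_4,h_8), S(h_5,h_8), S(h_6,h_8), S(h_7,h_8)) all reduce to 0 modulo the current basis, so we have a Gröbner basis.
Inter-reduce: drop elements whose leading term is divisible by another's, tail-reduce, and make monic.
Reduced Gröbner basis: {x - 1, y + 1}.
Label its elements g_1 = x - 1, g_2 = y + 1.

Reduce p = -2*x*y - 2 modulo G:
  leading term x*y: subtract (-2*y)·g_1 from -2*x*y - 2 → -2*y - 2
  leading term y: subtract (-2)·g_2 from -2*y - 2 → 0
  normal form = 0.
Since the normal form is 0, p ∈ I.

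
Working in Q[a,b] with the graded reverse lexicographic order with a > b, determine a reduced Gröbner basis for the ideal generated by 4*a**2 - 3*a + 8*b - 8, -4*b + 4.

f_1 = 4*a**2 - 3*a + 8*b - 8, LT = a**2.
f_2 = -4*b + 4, LT = b.

S(f_1,f_2): leading monomials are coprime, so the S-polynomial reduces to 0 (Buchberger's first criterion).
Every S-polynomial of the final basis reduces to 0, so we have a Gröbner basis.

G = {a**2 - 3/4*a, b - 1}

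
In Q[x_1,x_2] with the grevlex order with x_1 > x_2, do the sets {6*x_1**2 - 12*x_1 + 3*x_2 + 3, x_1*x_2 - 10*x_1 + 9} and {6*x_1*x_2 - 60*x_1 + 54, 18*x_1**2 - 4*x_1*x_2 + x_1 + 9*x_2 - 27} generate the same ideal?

No, the ideals differ.

Equality of ideals is decidable: compute both reduced Gröbner bases (unique for the ordering) and check whether they agree.
Buchberger on the first generating set:
f_1 = 6*x_1**2 - 12*x_1 + 3*x_2 + 3, LT = x_1**2.
f_2 = x_1*x_2 - 10*x_1 + 9, LT = x_1*x_2.

S(f_1,f_2): lcm = x_1**2*x_2. S = 10*x_1**2 - 2*x_1*x_2 + 1/2*x_2**2 - 9*x_1 + 1/2*x_2.
  leading term x_1**2: subtract (5/3)·f_1 from 10*x_1**2 - 2*x_1*x_2 + 1/2*x_2**2 - 9*x_1 + 1/2*x_2 → -2*x_1*x_2 + 1/2*x_2**2 + 11*x_1 - 9/2*x_2 - 5
  leading term x_1*x_2: subtract (-2)·f_2 from -2*x_1*x_2 + 1/2*x_2**2 + 11*x_1 - 9/2*x_2 - 5 → 1/2*x_2**2 - 9*x_1 - 9/2*x_2 + 13
  leading term x_2**2: no divisor's leading term divides it; move 1/2*x_2**2 to the remainder.
  leading term x_1: no divisor's leading term divides it; move -9*x_1 to the remainder.
  leading term x_2: no divisor's leading term divides it; move -9/2*x_2 to the remainder.
  leading term 1: no divisor's leading term divides it; move 13 to the remainder.
  remainder 1/2*x_2**2 - 9*x_1 - 9/2*x_2 + 13 ≠ 0; add g_3 = 1/2*x_2**2 - 9*x_1 - 9/2*x_2 + 13 to the basis.

The other S-polynomials (S(f_1,g_3), S(f_2,g_3)) all reduce to 0 modulo the current basis, so we have a Gröbner basis.
Inter-reduce: drop elements whose leading term is divisible by another's, tail-reduce, and make monic.
Reduced Gröbner basis: {x_1**2 - 2*x_1 + 1/2*x_2 + 1/2, x_1*x_2 - 10*x_1 + 9, x_2**2 - 18*x_1 - 9*x_2 + 26}.

Buchberger on the second generating set:
h_1 = 6*x_1*x_2 - 60*x_1 + 54, LT = x_1*x_2.
h_2 = 18*x_1**2 - 4*x_1*x_2 + x_1 + 9*x_2 - 27, LT = x_1**2.

S(h_1,h_2): lcm = x_1**2*x_2. S = 2/9*x_1*x_2**2 - 10*x_1**2 - 1/18*x_1*x_2 - 1/2*x_2**2 + 9*x_1 + 3/2*x_2.
  leading term x_1*x_2**2: subtract (1/27*x_2)·h_1 from 2/9*x_1*x_2**2 - 10*x_1**2 - 1/18*x_1*x_2 - 1/2*x_2**2 + 9*x_1 + 3/2*x_2 → -10*x_1**2 + 13/6*x_1*x_2 - 1/2*x_2**2 + 9*x_1 - 1/2*x_2
  leading term x_1**2: subtract (-5/9)·h_2 from -10*x_1**2 + 13/6*x_1*x_2 - 1/2*x_2**2 + 9*x_1 - 1/2*x_2 → -1/18*x_1*x_2 - 1/2*x_2**2 + 86/9*x_1 + 9/2*x_2 - 15
  leading term x_1*x_2: subtract (-1/108)·h_1 from -1/18*x_1*x_2 - 1/2*x_2**2 + 86/9*x_1 + 9/2*x_2 - 15 → -1/2*x_2**2 + 9*x_1 + 9/2*x_2 - 29/2
  leading term x_2**2: no divisor's leading term divides it; move -1/2*x_2**2 to the remainder.
  leading term x_1: no divisor's leading term divides it; move 9*x_1 to the remainder.
  leading term x_2: no divisor's leading term divides it; move 9/2*x_2 to the remainder.
  leading term 1: no divisor's leading term divides it; move -29/2 to the remainder.
  remainder -1/2*x_2**2 + 9*x_1 + 9/2*x_2 - 29/2 ≠ 0; add k_3 = -1/2*x_2**2 + 9*x_1 + 9/2*x_2 - 29/2 to the basis.

The other S-polynomials (S(h_1,k_3), S(h_2,k_3)) all reduce to 0 modulo the current basis, so we have a Gröbner basis.
Inter-reduce: drop elements whose leading term is divisible by another's, tail-reduce, and make monic.
Reduced Gröbner basis: {x_1**2 - 13/6*x_1 + 1/2*x_2 + 1/2, x_1*x_2 - 10*x_1 + 9, x_2**2 - 18*x_1 - 9*x_2 + 29}.

Since the reduced bases disagree, the two ideals are not the same.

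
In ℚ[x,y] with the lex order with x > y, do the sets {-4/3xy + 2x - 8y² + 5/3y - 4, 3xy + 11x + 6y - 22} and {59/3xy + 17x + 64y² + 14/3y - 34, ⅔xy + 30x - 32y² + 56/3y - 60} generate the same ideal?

Since reduced Gröbner bases are canonical representatives of ideals under a given ordering, it suffices to compute and compare them.
Buchberger on the first generating set:
f_1 = -4/3xy + 2x - 8y² + 5/3y - 4, LT = xy.
f_2 = 3xy + 11x + 6y - 22, LT = xy.

S(f_1,f_2): lcm = xy. S = -31/6x + 6y² - 13/4y + 31/3.
  reduce S modulo (f_1, f_2):
  remainder -31/6x + 6y² - 13/4y + 31/3 ≠ 0; add g_3 = -31/6x + 6y² - 13/4y + 31/3 to the basis.

S(f_1,g_3): lcm = xy. S = -3/2x + 36/31y³ + 333/62y² + ¾y + 3.
  reduce S modulo (f_1, f_2, g_3):
  remainder 36/31y³ + 225/62y² + 105/62y ≠ 0; add g_4 = 36/31y³ + 225/62y² + 105/62y to the basis.

The other S-polynomials (S(f_2,g_3), S(f_1,g_4), S(f_2,g_4), S(g_3,g_4)) all reduce to 0 modulo the current basis, so we have a Gröbner basis.
Inter-reduce: drop elements whose leading term is divisible by another's, tail-reduce, and make monic.
Reduced Gröbner basis: {x - 36/31y² + 39/62y - 2, y³ + 25/8y² + 35/24y}.

Buchberger on the second generating set:
h_1 = 59/3xy + 17x + 64y² + 14/3y - 34, LT = xy.
h_2 = ⅔xy + 30x - 32y² + 56/3y - 60, LT = xy.

S(h_1,h_2): lcm = xy. S = -2604/59x + 3024/59y² - 1638/59y + 5208/59.
  reduce S modulo (h_1, h_2):
  remainder -2604/59x + 3024/59y² - 1638/59y + 5208/59 ≠ 0; add k_3 = -2604/59x + 3024/59y² - 1638/59y + 5208/59 to the basis.

S(h_1,k_3): lcm = xy. S = 51/59x + 36/31y³ + 9603/3658y² + 132/59y - 102/59.
  reduce S modulo (h_1, h_2, k_3):
  remainder 36/31y³ + 225/62y² + 105/62y ≠ 0; add k_4 = 36/31y³ + 225/62y² + 105/62y to the basis.

The other S-polynomials (S(h_2,k_3), S(h_1,k_4), S(h_2,k_4), S(k_3,k_4)) all reduce to 0 modulo the current basis, so we have a Gröbner basis.
Inter-reduce: drop elements whose leading term is divisible by another's, tail-reduce, and make monic.
Reduced Gröbner basis: {x - 36/31y² + 39/62y - 2, y³ + 25/8y² + 35/24y}.

Same reduced basis, so the two generating sets span the same ideal.

Yes, the ideals are equal.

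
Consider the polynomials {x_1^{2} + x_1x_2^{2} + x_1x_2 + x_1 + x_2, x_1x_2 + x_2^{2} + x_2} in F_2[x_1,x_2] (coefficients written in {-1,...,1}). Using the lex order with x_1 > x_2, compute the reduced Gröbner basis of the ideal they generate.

f_1 = x_1^{2} + x_1x_2^{2} + x_1x_2 + x_1 + x_2, LT = x_1^{2}.
f_2 = x_1x_2 + x_2^{2} + x_2, LT = x_1x_2.

S(f_1,f_2): lcm = x_1^{2}x_2. S = x_1x_2^{3} + x_2^{2}.
  leading term x_1x_2^{3}: subtract (x_2^{2})·f_2 from x_1x_2^{3} + x_2^{2} → x_2^{4} + x_2^{3} + x_2^{2}
  leading term x_2^{4}: no divisor's leading term divides it; move x_2^{4} to the remainder.
  leading term x_2^{3}: no divisor's leading term divides it; move x_2^{3} to the remainder.
  leading term x_2^{2}: no divisor's leading term divides it; move x_2^{2} to the remainder.
  remainder x_2^{4} + x_2^{3} + x_2^{2} ≠ 0; add g_3 = x_2^{4} + x_2^{3} + x_2^{2} to the basis.

The other S-polynomials (S(f_1,g_3), S(f_2,g_3)) all reduce to 0 modulo the current basis, so we have a Gröbner basis.

G = {x_1^{2} + x_1 + x_2^{3}, x_1x_2 + x_2^{2} + x_2, x_2^{4} + x_2^{3} + x_2^{2}}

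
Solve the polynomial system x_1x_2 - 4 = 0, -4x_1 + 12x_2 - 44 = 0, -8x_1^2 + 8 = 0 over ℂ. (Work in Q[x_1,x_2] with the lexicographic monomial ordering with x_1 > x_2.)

{(1, 4)}

Compute a lex Gröbner basis by Buchberger's algorithm.
f_1 = x_1x_2 - 4, LT = x_1x_2.
f_2 = -4x_1 + 12x_2 - 44, LT = x_1.
f_3 = -8x_1^2 + 8, LT = x_1^2.

S(f_1,f_2): lcm = x_1x_2. S = 3x_2^2 - 11x_2 - 4.
  leading term x_2^2: no divisor's leading term divides it; move 3x_2^2 to the remainder.
  leading term x_2: no divisor's leading term divides it; move -11x_2 to the remainder.
  leading term 1: no divisor's leading term divides it; move -4 to the remainder.
  remainder 3x_2^2 - 11x_2 - 4 ≠ 0; add h_4 = 3x_2^2 - 11x_2 - 4 to the basis.

S(f_1,f_3): lcm = x_1^2x_2. S = -4x_1 + x_2.
  leading term x_1: subtract (1)·f_2 from -4x_1 + x_2 → -11x_2 + 44
  leading term x_2: no divisor's leading term divides it; move -11x_2 to the remainder.
  leading term 1: no divisor's leading term divides it; move 44 to the remainder.
  remainder -11x_2 + 44 ≠ 0; add h_5 = -11x_2 + 44 to the basis.

The other S-polynomials (S(f_2,f_3), S(f_1,h_4), S(f_2,h_4), S(f_3,h_4), S(f_1,h_5), S(f_2,h_5), S(f_3,h_5), S(h_4,h_5)) all reduce to 0 modulo the current basis, so we have a Gröbner basis.
Inter-reduce: drop elements whose leading term is divisible by another's, tail-reduce, and make monic.
Reduced Gröbner basis: {x_1 - 1, x_2 - 4}.

Since the basis is lex-ordered, x_2 - 4 is univariate in x_2. Its roots are {4}. Back-substituting each root into the other basis elements fixes the other coordinates.
  x_2 = 4: the earlier basis element becomes x_1 - 1 = 0, giving x_1 = 1 — point (1, 4).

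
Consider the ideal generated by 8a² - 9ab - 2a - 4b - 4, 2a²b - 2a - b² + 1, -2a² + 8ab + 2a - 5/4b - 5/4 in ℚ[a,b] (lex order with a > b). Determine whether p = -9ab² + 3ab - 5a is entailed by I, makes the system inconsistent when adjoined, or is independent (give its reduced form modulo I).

First compute the reduced Gröbner basis of I by Buchberger's algorithm.
f_1 = 8a² - 9ab - 2a - 4b - 4, LT = a².
f_2 = 2a²b - 2a - b² + 1, LT = a²b.
f_3 = -2a² + 8ab + 2a - 5/4b - 5/4, LT = a².

S(f_1,f_2): lcm = a²b. S = -9/8ab² - ¼ab + a - ½b - ½.
  reduce S modulo (f_1, f_2, f_3):
  remainder -9/8ab² - ¼ab + a - ½b - ½ ≠ 0; add h_4 = -9/8ab² - ¼ab + a - ½b - ½ to the basis.

S(f_1,f_3): lcm = a². S = 23/8ab + ¾a - 9/8b - 9/8.
  reduce S modulo (f_1, f_2, f_3, h_4):
  remainder 23/8ab + ¾a - 9/8b - 9/8 ≠ 0; add h_5 = 23/8ab + ¾a - 9/8b - 9/8 to the basis.

S(f_2,f_3): lcm = a²b. S = 4ab² + ab - a - 9/8b² - ⅝b + ½.
  reduce S modulo (f_1, f_2, f_3, h_4, h_5):
  remainder 523/207a - 9/8b² - 3907/1656b - 511/414 ≠ 0; add h_6 = 523/207a - 9/8b² - 3907/1656b - 511/414 to the basis.

S(f_1,h_4): lcm = a²b². S = -2/9a²b + 8/9a² - 9/8ab³ - ¼ab² - 4/9ab - 4/9a - ½b³ - ½b².
  reduce S modulo (f_1, f_2, f_3, h_4, h_5, h_6):
  remainder -½b³ - 2423/9414b² + 2183/4707b + 347/1569 ≠ 0; add h_7 = -½b³ - 2423/9414b² + 2183/4707b + 347/1569 to the basis.

S(f_3,h_4): lcm = a²b². S = -2/9a²b + 8/9a² - 4ab³ - ab² - 4/9ab - 4/9a + ⅝b³ + ⅝b².
  reduce S modulo (f_1, f_2, f_3, h_4, h_5, h_6, h_7):
  remainder 39043/18828b² + 8965/4707b - 1061/6276 ≠ 0; add h_8 = 39043/18828b² + 8965/4707b - 1061/6276 to the basis.

S(f_1,h_6): lcm = a². S = 1863/4184ab² - 100/523ab + 499/2092a - ½b - ½.
  reduce S modulo (f_1, f_2, f_3, h_4, h_5, h_6, h_7, h_8):
  remainder -286722117/653423648b - 286722117/653423648 ≠ 0; add h_9 = -286722117/653423648b - 286722117/653423648 to the basis.

The other S-polynomials (S(f_2,h_4), S(f_1,h_5), S(f_2,h_5), S(f_3,h_5), S(h_4,h_5), S(f_2,h_6), S(f_3,h_6), S(h_4,h_6), S(h_5,h_6), S(f_1,h_7), S(f_2,h_7), S(f_3,h_7), S(h_4,h_7), S(h_5,h_7), S(h_6,h_7), S(f_1,h_8), S(f_2,h_8), S(f_3,h_8), S(h_4,h_8), S(h_5,h_8), S(h_6,h_8), S(h_7,h_8), S(f_1,h_9), S(f_2,h_9), S(f_3,h_9), S(h_4,h_9), S(h_5,h_9), S(h_6,h_9), S(h_7,h_9), S(h_8,h_9)) all reduce to 0 modulo the current basis, so we have a Gröbner basis.
Inter-reduce: drop elements whose leading term is divisible by another's, tail-reduce, and make monic.
Reduced Gröbner basis: {a, b + 1}.
Label its elements g_1 = a, g_2 = b + 1.

Reduce p = -9ab² + 3ab - 5a modulo G:
  leading term ab²: subtract (-9b²)·g_1 from -9ab² + 3ab - 5a → 3ab - 5a
  leading term ab: subtract (3b)·g_1 from 3ab - 5a → -5a
  leading term a: subtract (-5)·g_1 from -5a → 0
  normal form = 0.
Since the normal form is 0, p ∈ I.

-9ab² + 3ab - 5a lies in I (it reduces to 0).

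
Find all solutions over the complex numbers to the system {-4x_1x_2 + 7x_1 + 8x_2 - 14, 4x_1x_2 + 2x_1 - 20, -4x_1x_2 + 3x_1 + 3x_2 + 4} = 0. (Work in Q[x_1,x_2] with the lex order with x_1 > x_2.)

Compute a lex Gröbner basis by Buchberger's algorithm.
f_1 = -4x_1x_2 + 7x_1 + 8x_2 - 14, LT = x_1x_2.
f_2 = 4x_1x_2 + 2x_1 - 20, LT = x_1x_2.
f_3 = -4x_1x_2 + 3x_1 + 3x_2 + 4, LT = x_1x_2.

S(f_1,f_2): lcm = x_1x_2. S = -\tfrac{9}{4}x_1 - 2x_2 + \tfrac{17}{2}.
  leading term x_1: no divisor's leading term divides it; move -\tfrac{9}{4}x_1 to the remainder.
  leading term x_2: no divisor's leading term divides it; move -2x_2 to the remainder.
  leading term 1: no divisor's leading term divides it; move \tfrac{17}{2} to the remainder.
  remainder -\tfrac{9}{4}x_1 - 2x_2 + \tfrac{17}{2} ≠ 0; add h_4 = -\tfrac{9}{4}x_1 - 2x_2 + \tfrac{17}{2} to the basis.

S(f_1,f_3): lcm = x_1x_2. S = -x_1 - \tfrac{5}{4}x_2 + \tfrac{9}{2}.
  leading term x_1: subtract (\tfrac{4}{9})·h_4 from -x_1 - \tfrac{5}{4}x_2 + \tfrac{9}{2} → -\tfrac{13}{36}x_2 + \tfrac{13}{18}
  leading term x_2: no divisor's leading term divides it; move -\tfrac{13}{36}x_2 to the remainder.
  leading term 1: no divisor's leading term divides it; move \tfrac{13}{18} to the remainder.
  remainder -\tfrac{13}{36}x_2 + \tfrac{13}{18} ≠ 0; add h_5 = -\tfrac{13}{36}x_2 + \tfrac{13}{18} to the basis.

The other S-polynomials (S(f_2,f_3), S(f_1,h_4), S(f_2,h_4), S(f_3,h_4), S(f_1,h_5), S(f_2,h_5), S(f_3,h_5), S(h_4,h_5)) all reduce to 0 modulo the current basis, so we have a Gröbner basis.
Inter-reduce: drop elements whose leading term is divisible by another's, tail-reduce, and make monic.
Reduced Gröbner basis: {x_1 - 2, x_2 - 2}.

The lex basis is triangular: the last element involves only x_2. Solving x_2 - 2 = 0 gives x_2 ∈ {2}; substituting each value into the earlier elements determines the remaining variables.
  x_2 = 2: the earlier basis element becomes x_1 - 2 = 0, giving x_1 = 2 — point (2, 2).
Each listed point satisfies every original equation (direct substitution).

{(2, 2)}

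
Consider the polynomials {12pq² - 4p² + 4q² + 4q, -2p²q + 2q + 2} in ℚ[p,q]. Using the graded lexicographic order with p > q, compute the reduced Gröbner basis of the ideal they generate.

Buchberger's algorithm terminates because the ascending chain of leading-term ideals stabilizes.

f_1 = 12pq² - 4p² + 4q² + 4q, LT = pq².
f_2 = -2p²q + 2q + 2, LT = p²q.

S(f_1,f_2): lcm = p²q². S = -⅓p³ + ⅓pq² + ⅓pq + q² + q.
  reduce S modulo (f_1, f_2):
  remainder -⅓p³ + 1/9p² + ⅓pq + 8/9q² + 8/9q ≠ 0; add g_3 = -⅓p³ + 1/9p² + ⅓pq + 8/9q² + 8/9q to the basis.

S(f_1,g_3): lcm = p³q². S = -⅓p⁴ + ⅔p²q² + pq³ + 8/3q⁴ + ⅓p²q + 8/3q³.
  reduce S modulo (f_1, f_2, g_3):
  remainder 8/3q⁴ + 7/3q³ - ⅓p² - pq + ⅓q² + q + ⅓ ≠ 0; add g_4 = 8/3q⁴ + 7/3q³ - ⅓p² - pq + ⅓q² + q + ⅓ to the basis.

S(f_2,g_3): lcm = p³q. S = ⅓p²q + pq² + 8/3q³ - pq + 8/3q² - p.
  reduce S modulo (f_1, f_2, g_3, g_4):
  remainder 8/3q³ + ⅓p² - pq + 7/3q² - p + ⅓ ≠ 0; add g_5 = 8/3q³ + ⅓p² - pq + 7/3q² - p + ⅓ to the basis.

The other S-polynomials (S(f_1,g_4), S(f_2,g_4), S(g_3,g_4), S(f_1,g_5), S(f_2,g_5), S(g_3,g_5), S(g_4,g_5)) all reduce to 0 modulo the current basis, so we have a Gröbner basis.
Inter-reduce: drop elements whose leading term is divisible by another's, tail-reduce, and make monic.

G = {p³ - ⅓p² - pq - 8/3q² - 8/3q, p²q - q - 1, pq² - ⅓p² + ⅓q² + ⅓q, q³ + ⅛p² - ⅜pq + ⅞q² - ⅜p + ⅛}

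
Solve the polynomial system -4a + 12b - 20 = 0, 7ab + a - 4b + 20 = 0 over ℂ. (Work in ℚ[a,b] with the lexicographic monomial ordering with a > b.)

{(-20/7, 5/7), (-2, 1)}

Compute a lex Gröbner basis by Buchberger's algorithm.
f_1 = -4a + 12b - 20, LT = a.
f_2 = 7ab + a - 4b + 20, LT = ab.

S(f_1,f_2): lcm = ab. S = -1/7a - 3b² + 39/7b - 20/7.
  reduce S modulo (f_1, f_2):
  remainder -3b² + 36/7b - 15/7 ≠ 0; add h_3 = -3b² + 36/7b - 15/7 to the basis.

The other S-polynomials (S(f_1,h_3), S(f_2,h_3)) all reduce to 0 modulo the current basis, so we have a Gröbner basis.
Inter-reduce: drop elements whose leading term is divisible by another's, tail-reduce, and make monic.
Reduced Gröbner basis: {a - 3b + 5, b² - 12/7b + 5/7}.

The lex basis is triangular: the last element involves only b. Solving b² - 12/7b + 5/7 = 0 gives b ∈ {5/7, 1}; substituting each value into the earlier elements determines the remaining variables.
  b = 5/7: the earlier basis element becomes a + 20/7 = 0, giving a = -20/7 — point (-20/7, 5/7).
  b = 1: the earlier basis element becomes a + 2 = 0, giving a = -2 — point (-2, 1).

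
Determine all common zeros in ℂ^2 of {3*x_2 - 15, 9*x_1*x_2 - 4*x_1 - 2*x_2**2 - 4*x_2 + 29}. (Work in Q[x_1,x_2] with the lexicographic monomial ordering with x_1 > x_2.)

Compute a lex Gröbner basis by Buchberger's algorithm.
f_1 = 3*x_2 - 15, LT = x_2.
f_2 = 9*x_1*x_2 - 4*x_1 - 2*x_2**2 - 4*x_2 + 29, LT = x_1*x_2.

S(f_1,f_2): lcm = x_1*x_2. S = -41/9*x_1 + 2/9*x_2**2 + 4/9*x_2 - 29/9.
  leading term x_1: no divisor's leading term divides it; move -41/9*x_1 to the remainder.
  leading term x_2**2: subtract (2/27*x_2)·f_1 from 2/9*x_2**2 + 4/9*x_2 - 29/9 → 14/9*x_2 - 29/9
  leading term x_2: subtract (14/27)·f_1 from 14/9*x_2 - 29/9 → 41/9
  leading term 1: no divisor's leading term divides it; move 41/9 to the remainder.
  remainder -41/9*x_1 + 41/9 ≠ 0; add h_3 = -41/9*x_1 + 41/9 to the basis.

The other S-polynomials (S(f_1,h_3), S(f_2,h_3)) all reduce to 0 modulo the current basis, so we have a Gröbner basis.
Inter-reduce: drop elements whose leading term is divisible by another's, tail-reduce, and make monic.
Reduced Gröbner basis: {x_1 - 1, x_2 - 5}.

Since the basis is lex-ordered, x_2 - 5 is univariate in x_2. Its roots are {5}. Back-substituting each root into the other basis elements fixes the other coordinates.
  x_2 = 5: the earlier basis element becomes x_1 - 1 = 0, giving x_1 = 1 — point (1, 5).
Zero-dimensionality of the ideal guarantees finitely many solutions over ℂ.

{(1, 5)}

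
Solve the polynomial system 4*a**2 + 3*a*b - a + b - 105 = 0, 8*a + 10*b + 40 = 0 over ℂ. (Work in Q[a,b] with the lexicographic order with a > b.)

Compute a lex Gröbner basis by Buchberger's algorithm.
f_1 = 4*a**2 + 3*a*b - a + b - 105, LT = a**2.
f_2 = 8*a + 10*b + 40, LT = a.

S(f_1,f_2): lcm = a**2. S = -1/2*a*b - 21/4*a + 1/4*b - 105/4.
  reduce S modulo (f_1, f_2):
  remainder 5/8*b**2 + 149/16*b ≠ 0; add h_3 = 5/8*b**2 + 149/16*b to the basis.

The other S-polynomials (S(f_1,h_3), S(f_2,h_3)) all reduce to 0 modulo the current basis, so we have a Gröbner basis.
Inter-reduce: drop elements whose leading term is divisible by another's, tail-reduce, and make monic.
Reduced Gröbner basis: {a + 5/4*b + 5, b**2 + 149/10*b}.

Elimination: the polynomial b**2 + 149/10*b lies in the elimination ideal for b, so b ∈ {-149/10, 0}. For each such b, the remaining basis elements (now univariate) give the rest of the solution.
  b = -149/10: the earlier basis element becomes a - 109/8 = 0, giving a = 109/8 — point (109/8, -149/10).
  b = 0: the earlier basis element becomes a + 5 = 0, giving a = -5 — point (-5, 0).
A lex Gröbner basis triangularizes the system, enabling back-substitution.

{(109/8, -149/10), (-5, 0)}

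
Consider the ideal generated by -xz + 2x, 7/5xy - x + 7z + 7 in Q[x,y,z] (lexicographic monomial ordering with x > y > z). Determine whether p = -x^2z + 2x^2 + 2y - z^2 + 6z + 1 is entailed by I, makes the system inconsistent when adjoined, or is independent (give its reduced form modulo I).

First compute the reduced Gröbner basis of I by Buchberger's algorithm.
f_1 = -xz + 2x, LT = xz.
f_2 = 7/5xy - x + 7z + 7, LT = xy.

S(f_1,f_2): lcm = xyz. S = -2xy + 5/7xz - 5z^2 - 5z.
  leading term xy: subtract (-10/7)·f_2 from -2xy + 5/7xz - 5z^2 - 5z → 5/7xz - 10/7x - 5z^2 + 5z + 10
  leading term xz: subtract (-5/7)·f_1 from 5/7xz - 10/7x - 5z^2 + 5z + 10 → -5z^2 + 5z + 10
  leading term z^2: no divisor's leading term divides it; move -5z^2 to the remainder.
  leading term z: no divisor's leading term divides it; move 5z to the remainder.
  leading term 1: no divisor's leading term divides it; move 10 to the remainder.
  remainder -5z^2 + 5z + 10 ≠ 0; add h_3 = -5z^2 + 5z + 10 to the basis.

The other S-polynomials (S(f_1,h_3), S(f_2,h_3)) all reduce to 0 modulo the current basis, so we have a Gröbner basis.
Inter-reduce: drop elements whose leading term is divisible by another's, tail-reduce, and make monic.
Reduced Gröbner basis: {xy - 5/7x + 5z + 5, xz - 2x, z^2 - z - 2}.
Label its elements g_1 = xy - 5/7x + 5z + 5, g_2 = xz - 2x, g_3 = z^2 - z - 2.

Reduce p = -x^2z + 2x^2 + 2y - z^2 + 6z + 1 modulo G:
  leading term x^2z: subtract (-x)·g_2 from -x^2z + 2x^2 + 2y - z^2 + 6z + 1 → 2y - z^2 + 6z + 1
  leading term y: no divisor's leading term divides it; move 2y to the remainder.
  leading term z^2: subtract (-1)·g_3 from -z^2 + 6z + 1 → 5z - 1
  leading term z: no divisor's leading term divides it; move 5z to the remainder.
  leading term 1: no divisor's leading term divides it; move -1 to the remainder.
  normal form = 2y + 5z - 1.
The normal form is nonzero, so p ∉ I. Since p minus its normal form lies in I, I + (p) = I + (r) where r = 2y + 5z - 1; decide whether this ideal is the whole ring.
Run Buchberger on G together with r (pairs among the g_i already reduce to 0 since G is a Gröbner basis):
g_1 = xy - 5/7x + 5z + 5, LT = xy.
g_2 = xz - 2x, LT = xz.
g_3 = z^2 - z - 2, LT = z^2.
r = 2y + 5z - 1, LT = y.

S(g_1,r): lcm = xy. S = -5/2xz - 3/14x + 5z + 5.
  leading term xz: subtract (-5/2)·g_2 from -5/2xz - 3/14x + 5z + 5 → -73/14x + 5z + 5
  leading term x: no divisor's leading term divides it; move -73/14x to the remainder.
  leading term z: no divisor's leading term divides it; move 5z to the remainder.
  leading term 1: no divisor's leading term divides it; move 5 to the remainder.
  remainder -73/14x + 5z + 5 ≠ 0; add m_5 = -73/14x + 5z + 5 to the basis.

The other S-polynomials (S(g_1,g_2), S(g_1,g_3), S(g_2,g_3), S(g_2,r), S(g_3,r), S(g_1,m_5), S(g_2,m_5), S(g_3,m_5), S(r,m_5)) all reduce to 0 modulo the current basis, so we have a Gröbner basis.
Inter-reduce: drop elements whose leading term is divisible by another's, tail-reduce, and make monic.
Reduced Gröbner basis: {x - 70/73z - 70/73, y + 5/2z - 1/2, z^2 - z - 2}.
The reduced Gröbner basis of I + (p) is {x - 70/73z - 70/73, y + 5/2z - 1/2, z^2 - z - 2} ≠ {1}, a proper ideal, so the enlarged system stays consistent: p is independent of I, with normal form 2y + 5z - 1.

The remainder on division by a Gröbner basis is unique — it is the normal form.

-x^2z + 2x^2 + 2y - z^2 + 6z + 1 is independent of I; its normal form modulo I is 2y + 5z - 1.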